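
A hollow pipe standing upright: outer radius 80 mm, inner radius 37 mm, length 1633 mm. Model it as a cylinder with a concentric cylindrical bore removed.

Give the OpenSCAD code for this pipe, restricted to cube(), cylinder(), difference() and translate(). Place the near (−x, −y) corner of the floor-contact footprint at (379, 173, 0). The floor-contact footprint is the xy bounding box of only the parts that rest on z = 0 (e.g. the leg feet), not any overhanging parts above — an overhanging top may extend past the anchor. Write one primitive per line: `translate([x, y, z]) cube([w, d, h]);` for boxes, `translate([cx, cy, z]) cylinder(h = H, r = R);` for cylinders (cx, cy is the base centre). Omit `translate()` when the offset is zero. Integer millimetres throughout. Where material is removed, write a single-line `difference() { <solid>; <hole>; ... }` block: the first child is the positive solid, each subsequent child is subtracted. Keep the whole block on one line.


difference() { translate([459, 253, 0]) cylinder(h = 1633, r = 80); translate([459, 253, 0]) cylinder(h = 1633, r = 37); }


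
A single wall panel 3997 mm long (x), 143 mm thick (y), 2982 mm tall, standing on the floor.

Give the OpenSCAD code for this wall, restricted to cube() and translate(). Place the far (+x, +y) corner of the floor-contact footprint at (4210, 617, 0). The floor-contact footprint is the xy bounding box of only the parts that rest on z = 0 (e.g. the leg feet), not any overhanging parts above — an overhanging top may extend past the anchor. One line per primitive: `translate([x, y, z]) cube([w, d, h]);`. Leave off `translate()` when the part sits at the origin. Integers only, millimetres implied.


translate([213, 474, 0]) cube([3997, 143, 2982]);


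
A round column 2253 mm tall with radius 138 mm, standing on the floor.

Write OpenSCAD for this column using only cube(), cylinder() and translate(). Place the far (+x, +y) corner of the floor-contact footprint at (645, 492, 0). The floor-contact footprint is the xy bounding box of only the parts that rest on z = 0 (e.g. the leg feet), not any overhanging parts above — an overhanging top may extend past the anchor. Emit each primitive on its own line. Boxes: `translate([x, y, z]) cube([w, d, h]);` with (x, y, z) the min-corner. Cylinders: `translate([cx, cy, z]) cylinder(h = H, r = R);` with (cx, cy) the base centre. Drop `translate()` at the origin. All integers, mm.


translate([507, 354, 0]) cylinder(h = 2253, r = 138);


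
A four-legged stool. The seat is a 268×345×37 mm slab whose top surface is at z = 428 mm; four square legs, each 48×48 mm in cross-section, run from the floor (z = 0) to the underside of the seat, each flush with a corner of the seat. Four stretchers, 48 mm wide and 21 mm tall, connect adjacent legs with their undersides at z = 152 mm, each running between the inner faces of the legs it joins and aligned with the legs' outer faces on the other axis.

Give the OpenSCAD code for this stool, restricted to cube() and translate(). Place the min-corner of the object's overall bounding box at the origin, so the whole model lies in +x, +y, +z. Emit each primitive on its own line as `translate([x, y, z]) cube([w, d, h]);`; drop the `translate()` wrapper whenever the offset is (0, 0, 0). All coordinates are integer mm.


translate([0, 0, 391]) cube([268, 345, 37]);
cube([48, 48, 391]);
translate([220, 0, 0]) cube([48, 48, 391]);
translate([0, 297, 0]) cube([48, 48, 391]);
translate([220, 297, 0]) cube([48, 48, 391]);
translate([48, 0, 152]) cube([172, 48, 21]);
translate([48, 297, 152]) cube([172, 48, 21]);
translate([0, 48, 152]) cube([48, 249, 21]);
translate([220, 48, 152]) cube([48, 249, 21]);


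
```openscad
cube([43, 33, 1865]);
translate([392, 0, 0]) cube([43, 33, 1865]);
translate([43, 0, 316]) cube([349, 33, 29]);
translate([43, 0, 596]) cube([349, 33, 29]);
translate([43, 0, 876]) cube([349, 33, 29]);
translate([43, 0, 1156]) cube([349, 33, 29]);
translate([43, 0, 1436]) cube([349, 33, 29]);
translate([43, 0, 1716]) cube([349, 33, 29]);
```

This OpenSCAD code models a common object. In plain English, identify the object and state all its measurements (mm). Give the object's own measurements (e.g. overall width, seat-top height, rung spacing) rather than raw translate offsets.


A straight ladder. Two 43×33 mm vertical rails, 1865 mm tall, stand 435 mm apart (outside-to-outside) with their front faces coplanar on the −y side. 6 rungs, each 33 mm deep and 29 mm tall, span between the inner faces of the rails, front faces flush with the rails. The lowest rung's underside is at z = 316 mm and rungs are spaced 280 mm apart (underside to underside).


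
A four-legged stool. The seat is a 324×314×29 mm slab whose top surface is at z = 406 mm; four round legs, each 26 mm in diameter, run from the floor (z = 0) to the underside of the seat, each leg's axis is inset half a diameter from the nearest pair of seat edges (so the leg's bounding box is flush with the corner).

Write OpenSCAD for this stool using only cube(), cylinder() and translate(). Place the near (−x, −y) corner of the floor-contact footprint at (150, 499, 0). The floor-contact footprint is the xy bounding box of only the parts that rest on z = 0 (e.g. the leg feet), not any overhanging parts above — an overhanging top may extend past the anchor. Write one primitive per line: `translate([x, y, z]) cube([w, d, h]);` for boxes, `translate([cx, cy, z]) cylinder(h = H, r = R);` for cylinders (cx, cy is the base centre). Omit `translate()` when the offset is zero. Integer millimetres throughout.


// leg_h = 406 - 29 = 377
translate([150, 499, 377]) cube([324, 314, 29]);
translate([163, 512, 0]) cylinder(h = 377, r = 13);
translate([461, 512, 0]) cylinder(h = 377, r = 13);
translate([163, 800, 0]) cylinder(h = 377, r = 13);
translate([461, 800, 0]) cylinder(h = 377, r = 13);


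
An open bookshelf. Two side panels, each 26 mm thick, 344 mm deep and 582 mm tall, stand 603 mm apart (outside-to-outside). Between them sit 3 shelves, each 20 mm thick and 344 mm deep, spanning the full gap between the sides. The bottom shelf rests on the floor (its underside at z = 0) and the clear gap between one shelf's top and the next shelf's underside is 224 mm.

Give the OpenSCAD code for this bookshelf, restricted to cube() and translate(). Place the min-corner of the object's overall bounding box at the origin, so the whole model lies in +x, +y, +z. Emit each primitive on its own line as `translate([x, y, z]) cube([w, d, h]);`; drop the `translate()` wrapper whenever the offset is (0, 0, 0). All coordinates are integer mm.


cube([26, 344, 582]);
translate([577, 0, 0]) cube([26, 344, 582]);
translate([26, 0, 0]) cube([551, 344, 20]);
translate([26, 0, 244]) cube([551, 344, 20]);
translate([26, 0, 488]) cube([551, 344, 20]);


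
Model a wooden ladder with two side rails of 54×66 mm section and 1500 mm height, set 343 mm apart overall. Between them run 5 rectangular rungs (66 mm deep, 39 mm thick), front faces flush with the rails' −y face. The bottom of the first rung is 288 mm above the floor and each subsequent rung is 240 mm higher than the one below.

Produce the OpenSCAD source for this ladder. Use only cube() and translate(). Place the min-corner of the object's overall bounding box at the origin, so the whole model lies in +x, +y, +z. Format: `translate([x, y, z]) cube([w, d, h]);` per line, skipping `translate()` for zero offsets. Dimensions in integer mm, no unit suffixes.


// rung span = 343 - 2*54 = 235
// rung[k] z = 288 + k*240
cube([54, 66, 1500]);
translate([289, 0, 0]) cube([54, 66, 1500]);
translate([54, 0, 288]) cube([235, 66, 39]);
translate([54, 0, 528]) cube([235, 66, 39]);
translate([54, 0, 768]) cube([235, 66, 39]);
translate([54, 0, 1008]) cube([235, 66, 39]);
translate([54, 0, 1248]) cube([235, 66, 39]);


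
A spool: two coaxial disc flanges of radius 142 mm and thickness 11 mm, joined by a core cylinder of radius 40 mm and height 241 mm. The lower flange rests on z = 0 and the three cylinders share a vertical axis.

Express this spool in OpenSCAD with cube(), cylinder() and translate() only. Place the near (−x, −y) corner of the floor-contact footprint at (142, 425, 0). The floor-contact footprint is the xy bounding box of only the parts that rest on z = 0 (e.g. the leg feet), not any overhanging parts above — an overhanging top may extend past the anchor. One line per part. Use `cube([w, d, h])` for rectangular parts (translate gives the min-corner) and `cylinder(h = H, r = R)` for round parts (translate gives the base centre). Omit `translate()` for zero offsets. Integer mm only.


translate([284, 567, 0]) cylinder(h = 11, r = 142);
translate([284, 567, 11]) cylinder(h = 241, r = 40);
translate([284, 567, 252]) cylinder(h = 11, r = 142);


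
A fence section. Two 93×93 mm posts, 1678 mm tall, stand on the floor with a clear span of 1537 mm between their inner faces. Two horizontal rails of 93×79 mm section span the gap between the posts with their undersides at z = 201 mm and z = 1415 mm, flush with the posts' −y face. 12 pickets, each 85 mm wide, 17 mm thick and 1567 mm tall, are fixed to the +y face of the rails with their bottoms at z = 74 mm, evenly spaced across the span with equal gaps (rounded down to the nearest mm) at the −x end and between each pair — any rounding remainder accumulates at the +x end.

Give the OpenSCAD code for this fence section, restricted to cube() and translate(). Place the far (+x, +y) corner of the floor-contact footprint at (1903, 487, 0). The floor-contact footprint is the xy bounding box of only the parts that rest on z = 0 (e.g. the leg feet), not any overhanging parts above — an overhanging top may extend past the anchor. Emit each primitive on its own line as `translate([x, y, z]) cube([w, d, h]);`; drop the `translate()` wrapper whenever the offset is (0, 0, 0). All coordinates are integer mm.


translate([180, 394, 0]) cube([93, 93, 1678]);
translate([1810, 394, 0]) cube([93, 93, 1678]);
translate([273, 394, 201]) cube([1537, 93, 79]);
translate([273, 394, 1415]) cube([1537, 93, 79]);
translate([312, 487, 74]) cube([85, 17, 1567]);
translate([436, 487, 74]) cube([85, 17, 1567]);
translate([560, 487, 74]) cube([85, 17, 1567]);
translate([684, 487, 74]) cube([85, 17, 1567]);
translate([808, 487, 74]) cube([85, 17, 1567]);
translate([932, 487, 74]) cube([85, 17, 1567]);
translate([1056, 487, 74]) cube([85, 17, 1567]);
translate([1180, 487, 74]) cube([85, 17, 1567]);
translate([1304, 487, 74]) cube([85, 17, 1567]);
translate([1428, 487, 74]) cube([85, 17, 1567]);
translate([1552, 487, 74]) cube([85, 17, 1567]);
translate([1676, 487, 74]) cube([85, 17, 1567]);


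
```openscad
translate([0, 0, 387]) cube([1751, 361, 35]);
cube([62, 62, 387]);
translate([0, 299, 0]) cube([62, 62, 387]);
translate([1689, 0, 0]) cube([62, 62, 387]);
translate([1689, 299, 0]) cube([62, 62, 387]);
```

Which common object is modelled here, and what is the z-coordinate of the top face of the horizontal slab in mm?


A bench. The seat-top height is 422 mm.

A long slab on four corner posts — a bench. The slab sits at z = 387 with thickness 35, so the top is 387 + 35 = 422 mm.


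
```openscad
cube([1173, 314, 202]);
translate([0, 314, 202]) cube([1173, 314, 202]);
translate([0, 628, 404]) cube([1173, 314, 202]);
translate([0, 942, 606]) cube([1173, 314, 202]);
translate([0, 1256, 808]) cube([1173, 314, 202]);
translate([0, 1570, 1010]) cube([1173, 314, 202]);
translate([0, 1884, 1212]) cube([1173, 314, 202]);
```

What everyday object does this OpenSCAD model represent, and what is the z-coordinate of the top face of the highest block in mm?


A staircase. The total rise is 1414 mm.

7 identical blocks, each offset up and back from the previous — a staircase. Each step is 202 mm tall and there are 7 of them, so the total rise is 7 × 202 = 1414 mm.


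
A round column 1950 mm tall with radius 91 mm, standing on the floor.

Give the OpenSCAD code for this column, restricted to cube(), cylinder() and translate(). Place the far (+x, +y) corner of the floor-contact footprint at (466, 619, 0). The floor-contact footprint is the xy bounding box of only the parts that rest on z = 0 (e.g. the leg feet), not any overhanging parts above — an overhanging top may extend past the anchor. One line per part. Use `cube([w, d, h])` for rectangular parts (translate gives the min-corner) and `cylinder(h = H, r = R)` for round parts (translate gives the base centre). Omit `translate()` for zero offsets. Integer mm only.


translate([375, 528, 0]) cylinder(h = 1950, r = 91);


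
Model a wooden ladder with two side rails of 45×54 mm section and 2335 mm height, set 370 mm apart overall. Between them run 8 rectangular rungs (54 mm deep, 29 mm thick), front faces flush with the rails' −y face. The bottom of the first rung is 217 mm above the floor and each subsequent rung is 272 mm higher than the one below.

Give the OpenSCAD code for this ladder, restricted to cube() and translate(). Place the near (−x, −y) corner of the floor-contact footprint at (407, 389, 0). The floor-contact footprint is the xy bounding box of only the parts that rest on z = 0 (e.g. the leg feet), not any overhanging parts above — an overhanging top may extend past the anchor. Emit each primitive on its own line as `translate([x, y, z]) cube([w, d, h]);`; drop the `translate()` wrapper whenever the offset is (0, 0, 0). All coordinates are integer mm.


translate([407, 389, 0]) cube([45, 54, 2335]);
translate([732, 389, 0]) cube([45, 54, 2335]);
translate([452, 389, 217]) cube([280, 54, 29]);
translate([452, 389, 489]) cube([280, 54, 29]);
translate([452, 389, 761]) cube([280, 54, 29]);
translate([452, 389, 1033]) cube([280, 54, 29]);
translate([452, 389, 1305]) cube([280, 54, 29]);
translate([452, 389, 1577]) cube([280, 54, 29]);
translate([452, 389, 1849]) cube([280, 54, 29]);
translate([452, 389, 2121]) cube([280, 54, 29]);


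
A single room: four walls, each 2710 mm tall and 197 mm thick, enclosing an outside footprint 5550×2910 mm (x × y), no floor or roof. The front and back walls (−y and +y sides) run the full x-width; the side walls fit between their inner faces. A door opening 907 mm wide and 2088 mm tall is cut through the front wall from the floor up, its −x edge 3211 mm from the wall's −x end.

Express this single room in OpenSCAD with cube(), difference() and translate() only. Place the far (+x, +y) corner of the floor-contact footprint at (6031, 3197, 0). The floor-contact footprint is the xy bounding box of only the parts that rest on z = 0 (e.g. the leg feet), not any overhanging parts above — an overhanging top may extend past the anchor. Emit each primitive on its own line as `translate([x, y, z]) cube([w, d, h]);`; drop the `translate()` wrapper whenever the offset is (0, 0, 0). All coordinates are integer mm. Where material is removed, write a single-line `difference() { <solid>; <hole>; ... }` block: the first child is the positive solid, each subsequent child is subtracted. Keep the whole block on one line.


difference() { translate([481, 287, 0]) cube([5550, 197, 2710]); translate([3692, 287, 0]) cube([907, 197, 2088]); }
translate([481, 3000, 0]) cube([5550, 197, 2710]);
translate([481, 484, 0]) cube([197, 2516, 2710]);
translate([5834, 484, 0]) cube([197, 2516, 2710]);


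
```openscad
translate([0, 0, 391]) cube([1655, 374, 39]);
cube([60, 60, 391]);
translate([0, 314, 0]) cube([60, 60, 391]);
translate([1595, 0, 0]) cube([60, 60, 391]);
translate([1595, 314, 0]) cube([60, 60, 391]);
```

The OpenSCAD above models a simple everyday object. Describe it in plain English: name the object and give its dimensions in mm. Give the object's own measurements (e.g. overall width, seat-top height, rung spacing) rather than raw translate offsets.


A long wooden bench with a 1655 mm (x) × 374 mm (y) seat, 39 mm thick, its top surface 430 mm above the floor. Four 60 mm square legs at the seat corners, flush with the edges, run from z = 0 to the seat underside.


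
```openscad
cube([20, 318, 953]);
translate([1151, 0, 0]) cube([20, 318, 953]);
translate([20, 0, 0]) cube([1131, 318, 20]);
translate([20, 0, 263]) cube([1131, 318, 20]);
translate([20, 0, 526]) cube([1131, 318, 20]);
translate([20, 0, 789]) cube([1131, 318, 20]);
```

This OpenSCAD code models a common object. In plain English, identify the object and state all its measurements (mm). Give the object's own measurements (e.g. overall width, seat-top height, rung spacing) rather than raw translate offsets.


An open bookshelf. Two side panels, each 20 mm thick, 318 mm deep and 953 mm tall, stand 1171 mm apart (outside-to-outside). Between them sit 4 shelves, each 20 mm thick and 318 mm deep, spanning the full gap between the sides. The bottom shelf rests on the floor (its underside at z = 0) and the clear gap between one shelf's top and the next shelf's underside is 243 mm.


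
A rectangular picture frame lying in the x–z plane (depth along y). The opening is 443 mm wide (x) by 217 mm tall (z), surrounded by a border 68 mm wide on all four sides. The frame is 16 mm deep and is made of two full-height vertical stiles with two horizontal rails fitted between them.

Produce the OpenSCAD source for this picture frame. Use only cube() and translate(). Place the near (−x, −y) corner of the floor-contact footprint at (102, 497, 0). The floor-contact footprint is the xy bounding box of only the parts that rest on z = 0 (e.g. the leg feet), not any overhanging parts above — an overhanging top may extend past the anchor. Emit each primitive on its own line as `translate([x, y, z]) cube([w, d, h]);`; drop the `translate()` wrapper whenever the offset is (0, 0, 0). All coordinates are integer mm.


translate([102, 497, 0]) cube([68, 16, 353]);
translate([613, 497, 0]) cube([68, 16, 353]);
translate([170, 497, 0]) cube([443, 16, 68]);
translate([170, 497, 285]) cube([443, 16, 68]);


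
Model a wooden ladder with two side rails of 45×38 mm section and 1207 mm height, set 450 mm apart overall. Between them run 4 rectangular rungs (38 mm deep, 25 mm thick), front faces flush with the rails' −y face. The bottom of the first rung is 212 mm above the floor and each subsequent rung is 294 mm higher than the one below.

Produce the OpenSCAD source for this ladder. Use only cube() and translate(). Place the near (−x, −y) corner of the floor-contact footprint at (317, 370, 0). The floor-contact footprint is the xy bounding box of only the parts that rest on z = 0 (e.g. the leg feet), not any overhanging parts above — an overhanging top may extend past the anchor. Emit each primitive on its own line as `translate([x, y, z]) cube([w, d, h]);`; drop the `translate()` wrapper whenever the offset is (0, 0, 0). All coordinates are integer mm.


translate([317, 370, 0]) cube([45, 38, 1207]);
translate([722, 370, 0]) cube([45, 38, 1207]);
translate([362, 370, 212]) cube([360, 38, 25]);
translate([362, 370, 506]) cube([360, 38, 25]);
translate([362, 370, 800]) cube([360, 38, 25]);
translate([362, 370, 1094]) cube([360, 38, 25]);


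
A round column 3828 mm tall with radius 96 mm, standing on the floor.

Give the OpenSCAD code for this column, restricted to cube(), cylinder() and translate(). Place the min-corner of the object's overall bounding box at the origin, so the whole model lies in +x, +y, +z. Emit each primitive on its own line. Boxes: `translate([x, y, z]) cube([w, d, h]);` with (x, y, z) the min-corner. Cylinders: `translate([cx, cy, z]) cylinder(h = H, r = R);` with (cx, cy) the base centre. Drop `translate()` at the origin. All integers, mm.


translate([96, 96, 0]) cylinder(h = 3828, r = 96);


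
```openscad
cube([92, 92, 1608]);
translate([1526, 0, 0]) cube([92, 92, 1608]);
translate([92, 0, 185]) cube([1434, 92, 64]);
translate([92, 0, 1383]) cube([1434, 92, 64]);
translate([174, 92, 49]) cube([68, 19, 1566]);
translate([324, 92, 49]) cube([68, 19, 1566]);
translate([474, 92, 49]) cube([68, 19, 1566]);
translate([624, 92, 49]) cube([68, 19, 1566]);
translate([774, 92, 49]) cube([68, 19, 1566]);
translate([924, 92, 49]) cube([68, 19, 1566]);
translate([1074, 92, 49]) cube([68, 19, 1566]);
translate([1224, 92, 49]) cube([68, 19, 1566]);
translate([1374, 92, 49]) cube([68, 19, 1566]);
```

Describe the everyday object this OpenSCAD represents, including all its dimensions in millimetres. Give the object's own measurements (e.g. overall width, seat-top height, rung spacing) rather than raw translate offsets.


A fence section. Two 92×92 mm posts, 1608 mm tall, stand on the floor with a clear span of 1434 mm between their inner faces. Two horizontal rails of 92×64 mm section span the gap between the posts with their undersides at z = 185 mm and z = 1383 mm, flush with the posts' −y face. 9 pickets, each 68 mm wide, 19 mm thick and 1566 mm tall, are fixed to the +y face of the rails with their bottoms at z = 49 mm, spaced across the span with a 82 mm gap after the −x post and between neighbouring pickets, with 84 mm left before the +x post.


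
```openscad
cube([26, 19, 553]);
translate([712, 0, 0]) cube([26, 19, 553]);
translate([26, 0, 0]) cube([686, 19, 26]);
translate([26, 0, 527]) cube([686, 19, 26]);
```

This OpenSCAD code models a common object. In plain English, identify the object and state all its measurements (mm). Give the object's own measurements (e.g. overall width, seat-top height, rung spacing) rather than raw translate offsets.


A rectangular picture frame lying in the x–z plane (depth along y). The opening is 686 mm wide (x) by 501 mm tall (z), surrounded by a border 26 mm wide on all four sides. The frame is 19 mm deep and is made of two full-height vertical stiles with two horizontal rails fitted between them.


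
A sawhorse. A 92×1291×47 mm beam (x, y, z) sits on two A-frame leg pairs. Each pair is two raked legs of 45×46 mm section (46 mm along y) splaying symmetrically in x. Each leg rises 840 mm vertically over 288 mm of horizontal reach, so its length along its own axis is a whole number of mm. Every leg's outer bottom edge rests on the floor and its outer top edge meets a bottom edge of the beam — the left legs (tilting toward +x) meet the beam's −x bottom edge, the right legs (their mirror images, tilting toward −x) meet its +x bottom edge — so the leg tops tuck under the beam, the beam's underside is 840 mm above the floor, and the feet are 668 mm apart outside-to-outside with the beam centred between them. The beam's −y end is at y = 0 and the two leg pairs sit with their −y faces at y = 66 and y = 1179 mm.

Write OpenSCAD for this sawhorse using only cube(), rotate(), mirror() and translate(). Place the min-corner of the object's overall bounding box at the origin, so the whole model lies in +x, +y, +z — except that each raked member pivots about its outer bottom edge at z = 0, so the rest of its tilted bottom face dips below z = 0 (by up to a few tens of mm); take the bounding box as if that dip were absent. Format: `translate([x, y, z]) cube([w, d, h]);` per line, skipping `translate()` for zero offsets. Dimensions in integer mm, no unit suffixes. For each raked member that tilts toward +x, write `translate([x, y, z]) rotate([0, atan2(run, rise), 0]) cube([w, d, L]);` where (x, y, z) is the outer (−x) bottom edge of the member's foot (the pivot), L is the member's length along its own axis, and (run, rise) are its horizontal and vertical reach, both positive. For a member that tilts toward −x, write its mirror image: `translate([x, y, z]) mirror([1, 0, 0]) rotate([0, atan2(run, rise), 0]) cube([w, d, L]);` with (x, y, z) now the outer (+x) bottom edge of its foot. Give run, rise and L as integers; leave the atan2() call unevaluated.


translate([288, 0, 840]) cube([92, 1291, 47]);
translate([0, 66, 0]) rotate([0, atan2(288, 840), 0]) cube([45, 46, 888]);
translate([668, 66, 0]) mirror([1, 0, 0]) rotate([0, atan2(288, 840), 0]) cube([45, 46, 888]);
translate([0, 1179, 0]) rotate([0, atan2(288, 840), 0]) cube([45, 46, 888]);
translate([668, 1179, 0]) mirror([1, 0, 0]) rotate([0, atan2(288, 840), 0]) cube([45, 46, 888]);


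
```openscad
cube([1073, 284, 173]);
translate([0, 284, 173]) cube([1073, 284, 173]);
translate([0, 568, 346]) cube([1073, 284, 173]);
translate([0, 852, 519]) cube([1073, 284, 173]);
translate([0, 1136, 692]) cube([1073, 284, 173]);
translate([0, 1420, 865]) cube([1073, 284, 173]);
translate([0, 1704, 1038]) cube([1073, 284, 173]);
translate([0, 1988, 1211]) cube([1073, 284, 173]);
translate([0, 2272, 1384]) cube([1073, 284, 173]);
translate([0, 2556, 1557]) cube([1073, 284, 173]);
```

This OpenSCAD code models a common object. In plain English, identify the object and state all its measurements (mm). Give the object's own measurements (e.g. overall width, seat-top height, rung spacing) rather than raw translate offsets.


A straight staircase of 10 solid steps. Each step is 1073 mm wide (x), 284 mm deep (y, the going) and 173 mm tall (the rise). The first step rests on the floor; each subsequent step sits one going further in +y and one rise higher in +z, directly behind and above the previous step with no overlap.


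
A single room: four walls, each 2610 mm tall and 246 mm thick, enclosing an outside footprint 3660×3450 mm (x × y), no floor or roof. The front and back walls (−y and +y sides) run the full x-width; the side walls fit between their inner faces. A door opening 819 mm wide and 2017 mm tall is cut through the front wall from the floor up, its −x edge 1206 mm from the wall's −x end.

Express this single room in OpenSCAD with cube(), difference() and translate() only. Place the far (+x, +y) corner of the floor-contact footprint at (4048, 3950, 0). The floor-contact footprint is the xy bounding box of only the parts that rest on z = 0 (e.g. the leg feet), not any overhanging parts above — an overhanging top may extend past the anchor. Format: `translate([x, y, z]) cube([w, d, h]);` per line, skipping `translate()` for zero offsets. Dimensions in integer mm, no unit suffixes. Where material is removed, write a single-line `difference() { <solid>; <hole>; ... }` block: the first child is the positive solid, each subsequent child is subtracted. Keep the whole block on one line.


difference() { translate([388, 500, 0]) cube([3660, 246, 2610]); translate([1594, 500, 0]) cube([819, 246, 2017]); }
translate([388, 3704, 0]) cube([3660, 246, 2610]);
translate([388, 746, 0]) cube([246, 2958, 2610]);
translate([3802, 746, 0]) cube([246, 2958, 2610]);


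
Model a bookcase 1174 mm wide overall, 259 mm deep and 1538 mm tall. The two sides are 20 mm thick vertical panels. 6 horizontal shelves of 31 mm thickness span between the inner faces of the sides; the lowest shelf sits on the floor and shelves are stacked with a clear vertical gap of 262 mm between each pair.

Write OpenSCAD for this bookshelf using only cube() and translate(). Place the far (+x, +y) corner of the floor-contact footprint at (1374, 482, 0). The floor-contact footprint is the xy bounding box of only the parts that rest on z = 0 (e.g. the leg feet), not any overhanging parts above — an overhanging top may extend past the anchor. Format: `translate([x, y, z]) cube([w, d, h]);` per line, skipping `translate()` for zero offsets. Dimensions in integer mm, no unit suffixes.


translate([200, 223, 0]) cube([20, 259, 1538]);
translate([1354, 223, 0]) cube([20, 259, 1538]);
translate([220, 223, 0]) cube([1134, 259, 31]);
translate([220, 223, 293]) cube([1134, 259, 31]);
translate([220, 223, 586]) cube([1134, 259, 31]);
translate([220, 223, 879]) cube([1134, 259, 31]);
translate([220, 223, 1172]) cube([1134, 259, 31]);
translate([220, 223, 1465]) cube([1134, 259, 31]);


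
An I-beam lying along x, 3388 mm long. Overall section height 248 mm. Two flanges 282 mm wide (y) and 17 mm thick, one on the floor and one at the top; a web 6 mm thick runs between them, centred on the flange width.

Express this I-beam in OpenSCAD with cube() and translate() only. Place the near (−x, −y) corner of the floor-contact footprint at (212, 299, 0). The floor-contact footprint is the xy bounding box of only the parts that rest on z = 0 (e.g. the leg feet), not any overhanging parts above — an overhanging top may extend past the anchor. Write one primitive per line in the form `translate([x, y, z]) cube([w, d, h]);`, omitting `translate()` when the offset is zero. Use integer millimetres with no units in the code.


translate([212, 299, 0]) cube([3388, 282, 17]);
translate([212, 437, 17]) cube([3388, 6, 214]);
translate([212, 299, 231]) cube([3388, 282, 17]);


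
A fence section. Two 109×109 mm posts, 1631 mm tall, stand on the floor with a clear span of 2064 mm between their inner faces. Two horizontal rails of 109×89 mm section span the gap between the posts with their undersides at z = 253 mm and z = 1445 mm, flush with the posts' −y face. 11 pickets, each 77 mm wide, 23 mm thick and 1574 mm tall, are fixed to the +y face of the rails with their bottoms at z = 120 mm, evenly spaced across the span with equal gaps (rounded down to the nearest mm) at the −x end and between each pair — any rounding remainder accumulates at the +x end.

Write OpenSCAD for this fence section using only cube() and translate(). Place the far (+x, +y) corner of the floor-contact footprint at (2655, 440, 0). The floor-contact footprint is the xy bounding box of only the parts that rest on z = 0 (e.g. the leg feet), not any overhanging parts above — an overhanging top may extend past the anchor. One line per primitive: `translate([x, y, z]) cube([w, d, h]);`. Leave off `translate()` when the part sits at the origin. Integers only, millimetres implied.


translate([373, 331, 0]) cube([109, 109, 1631]);
translate([2546, 331, 0]) cube([109, 109, 1631]);
translate([482, 331, 253]) cube([2064, 109, 89]);
translate([482, 331, 1445]) cube([2064, 109, 89]);
translate([583, 440, 120]) cube([77, 23, 1574]);
translate([761, 440, 120]) cube([77, 23, 1574]);
translate([939, 440, 120]) cube([77, 23, 1574]);
translate([1117, 440, 120]) cube([77, 23, 1574]);
translate([1295, 440, 120]) cube([77, 23, 1574]);
translate([1473, 440, 120]) cube([77, 23, 1574]);
translate([1651, 440, 120]) cube([77, 23, 1574]);
translate([1829, 440, 120]) cube([77, 23, 1574]);
translate([2007, 440, 120]) cube([77, 23, 1574]);
translate([2185, 440, 120]) cube([77, 23, 1574]);
translate([2363, 440, 120]) cube([77, 23, 1574]);


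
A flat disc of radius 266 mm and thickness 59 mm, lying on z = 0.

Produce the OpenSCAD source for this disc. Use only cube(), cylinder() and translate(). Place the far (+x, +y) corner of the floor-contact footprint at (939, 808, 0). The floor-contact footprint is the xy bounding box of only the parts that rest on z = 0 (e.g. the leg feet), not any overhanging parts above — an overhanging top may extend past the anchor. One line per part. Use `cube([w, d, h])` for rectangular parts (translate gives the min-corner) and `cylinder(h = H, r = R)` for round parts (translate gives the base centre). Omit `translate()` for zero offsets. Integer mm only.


translate([673, 542, 0]) cylinder(h = 59, r = 266);


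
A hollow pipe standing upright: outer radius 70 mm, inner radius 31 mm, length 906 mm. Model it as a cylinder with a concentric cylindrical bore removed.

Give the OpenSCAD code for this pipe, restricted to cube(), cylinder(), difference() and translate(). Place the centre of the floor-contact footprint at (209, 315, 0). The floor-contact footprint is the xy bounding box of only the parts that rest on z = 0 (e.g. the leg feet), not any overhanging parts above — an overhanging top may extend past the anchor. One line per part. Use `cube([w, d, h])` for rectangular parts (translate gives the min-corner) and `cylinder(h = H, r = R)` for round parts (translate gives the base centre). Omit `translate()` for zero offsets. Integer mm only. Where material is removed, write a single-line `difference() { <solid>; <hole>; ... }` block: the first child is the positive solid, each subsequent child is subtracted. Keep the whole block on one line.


difference() { translate([209, 315, 0]) cylinder(h = 906, r = 70); translate([209, 315, 0]) cylinder(h = 906, r = 31); }


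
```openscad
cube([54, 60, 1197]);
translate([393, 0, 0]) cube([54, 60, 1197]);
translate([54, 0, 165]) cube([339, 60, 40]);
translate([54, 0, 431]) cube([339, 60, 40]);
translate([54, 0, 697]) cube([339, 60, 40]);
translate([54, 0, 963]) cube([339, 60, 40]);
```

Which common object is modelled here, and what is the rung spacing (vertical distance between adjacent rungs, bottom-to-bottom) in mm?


A ladder. The rung spacing is 266 mm.

Two tall 54×60 posts with 4 short bars between them — a ladder. Adjacent rungs sit at z = 165 and z = 431, so the spacing is 431 − 165 = 266 mm.


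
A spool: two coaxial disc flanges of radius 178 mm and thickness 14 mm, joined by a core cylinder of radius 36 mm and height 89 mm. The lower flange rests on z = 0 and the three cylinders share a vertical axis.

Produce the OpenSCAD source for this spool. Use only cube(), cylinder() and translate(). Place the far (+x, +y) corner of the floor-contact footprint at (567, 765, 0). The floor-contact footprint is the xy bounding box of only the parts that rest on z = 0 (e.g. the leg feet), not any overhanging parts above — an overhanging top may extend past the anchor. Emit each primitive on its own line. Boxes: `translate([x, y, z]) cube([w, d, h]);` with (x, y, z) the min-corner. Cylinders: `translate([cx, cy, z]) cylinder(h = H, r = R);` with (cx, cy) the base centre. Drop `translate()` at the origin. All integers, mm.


translate([389, 587, 0]) cylinder(h = 14, r = 178);
translate([389, 587, 14]) cylinder(h = 89, r = 36);
translate([389, 587, 103]) cylinder(h = 14, r = 178);


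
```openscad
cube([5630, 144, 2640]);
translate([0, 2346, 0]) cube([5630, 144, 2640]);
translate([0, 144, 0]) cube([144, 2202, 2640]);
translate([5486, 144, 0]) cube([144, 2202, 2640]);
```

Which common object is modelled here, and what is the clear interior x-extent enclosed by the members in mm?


A house (or room) frame. The interior width is 5342 mm.

Four 2640 mm walls enclosing a rectangle with no floor or roof — a room or house frame. Outside width is 5630 mm and wall thickness is 144 mm, so the interior width is 5630 − 2 × 144 = 5342 mm.


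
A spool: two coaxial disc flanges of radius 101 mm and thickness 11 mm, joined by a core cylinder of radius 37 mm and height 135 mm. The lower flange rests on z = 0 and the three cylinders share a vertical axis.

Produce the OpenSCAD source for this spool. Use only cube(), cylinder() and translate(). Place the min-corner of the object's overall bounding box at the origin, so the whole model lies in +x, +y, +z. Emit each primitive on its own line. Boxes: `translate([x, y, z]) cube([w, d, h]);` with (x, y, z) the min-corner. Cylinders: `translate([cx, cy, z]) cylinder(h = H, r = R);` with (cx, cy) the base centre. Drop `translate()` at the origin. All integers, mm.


translate([101, 101, 0]) cylinder(h = 11, r = 101);
translate([101, 101, 11]) cylinder(h = 135, r = 37);
translate([101, 101, 146]) cylinder(h = 11, r = 101);


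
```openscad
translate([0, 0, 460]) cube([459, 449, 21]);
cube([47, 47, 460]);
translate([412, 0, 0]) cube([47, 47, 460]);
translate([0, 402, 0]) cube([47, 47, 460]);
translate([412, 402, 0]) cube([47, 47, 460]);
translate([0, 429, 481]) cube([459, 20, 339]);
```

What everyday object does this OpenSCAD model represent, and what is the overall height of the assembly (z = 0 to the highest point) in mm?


A chair. The overall height is 820 mm.

A slab on four corner posts with a tall panel at the back — a chair. The seat slab sits at z = 460 with thickness 21, and the 339 mm backrest starts at the seat top, so the overall height is 460 + 21 + 339 = 820 mm.


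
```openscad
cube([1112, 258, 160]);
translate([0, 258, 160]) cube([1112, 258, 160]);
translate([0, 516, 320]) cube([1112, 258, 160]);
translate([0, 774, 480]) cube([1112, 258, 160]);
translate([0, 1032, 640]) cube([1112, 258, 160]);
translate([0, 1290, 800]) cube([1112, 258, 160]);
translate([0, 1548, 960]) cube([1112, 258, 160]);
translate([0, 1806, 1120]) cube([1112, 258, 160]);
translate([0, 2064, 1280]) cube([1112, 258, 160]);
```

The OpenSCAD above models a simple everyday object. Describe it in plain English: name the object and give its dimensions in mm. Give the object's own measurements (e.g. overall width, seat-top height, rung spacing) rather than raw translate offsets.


A straight staircase of 9 solid steps. Each step is 1112 mm wide (x), 258 mm deep (y, the going) and 160 mm tall (the rise). The first step rests on the floor; each subsequent step sits one going further in +y and one rise higher in +z, directly behind and above the previous step with no overlap.


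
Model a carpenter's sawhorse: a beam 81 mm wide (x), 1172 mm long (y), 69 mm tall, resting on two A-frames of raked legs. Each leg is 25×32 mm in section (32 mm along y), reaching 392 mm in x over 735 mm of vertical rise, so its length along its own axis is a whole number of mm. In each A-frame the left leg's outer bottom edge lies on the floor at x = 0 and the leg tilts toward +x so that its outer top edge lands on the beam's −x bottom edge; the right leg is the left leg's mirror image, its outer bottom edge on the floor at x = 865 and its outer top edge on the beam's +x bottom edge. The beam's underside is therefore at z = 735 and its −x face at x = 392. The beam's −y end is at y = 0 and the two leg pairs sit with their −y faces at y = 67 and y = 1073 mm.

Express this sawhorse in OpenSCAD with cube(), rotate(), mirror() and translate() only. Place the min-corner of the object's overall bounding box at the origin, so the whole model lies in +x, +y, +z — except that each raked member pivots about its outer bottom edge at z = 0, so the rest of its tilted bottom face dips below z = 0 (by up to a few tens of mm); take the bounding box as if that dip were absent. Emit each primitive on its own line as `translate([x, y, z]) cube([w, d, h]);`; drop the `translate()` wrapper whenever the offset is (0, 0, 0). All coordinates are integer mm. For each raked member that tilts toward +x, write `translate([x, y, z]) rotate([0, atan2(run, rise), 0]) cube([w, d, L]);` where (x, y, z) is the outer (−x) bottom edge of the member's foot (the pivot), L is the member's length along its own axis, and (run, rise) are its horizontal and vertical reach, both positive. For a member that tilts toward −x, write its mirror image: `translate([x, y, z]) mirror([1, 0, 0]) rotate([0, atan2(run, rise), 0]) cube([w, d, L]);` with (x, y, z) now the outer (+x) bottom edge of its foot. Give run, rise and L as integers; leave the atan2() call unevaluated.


translate([392, 0, 735]) cube([81, 1172, 69]);
translate([0, 67, 0]) rotate([0, atan2(392, 735), 0]) cube([25, 32, 833]);
translate([865, 67, 0]) mirror([1, 0, 0]) rotate([0, atan2(392, 735), 0]) cube([25, 32, 833]);
translate([0, 1073, 0]) rotate([0, atan2(392, 735), 0]) cube([25, 32, 833]);
translate([865, 1073, 0]) mirror([1, 0, 0]) rotate([0, atan2(392, 735), 0]) cube([25, 32, 833]);


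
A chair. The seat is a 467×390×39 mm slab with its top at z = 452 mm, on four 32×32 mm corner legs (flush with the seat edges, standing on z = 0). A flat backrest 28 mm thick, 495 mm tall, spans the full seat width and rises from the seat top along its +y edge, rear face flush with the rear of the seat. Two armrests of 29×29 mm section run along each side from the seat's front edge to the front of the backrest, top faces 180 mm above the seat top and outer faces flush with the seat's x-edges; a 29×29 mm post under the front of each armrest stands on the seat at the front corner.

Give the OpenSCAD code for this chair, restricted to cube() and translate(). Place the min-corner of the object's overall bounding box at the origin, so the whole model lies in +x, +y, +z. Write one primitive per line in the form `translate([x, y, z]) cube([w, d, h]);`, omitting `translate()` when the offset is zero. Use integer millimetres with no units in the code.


translate([0, 0, 413]) cube([467, 390, 39]);
cube([32, 32, 413]);
translate([435, 0, 0]) cube([32, 32, 413]);
translate([0, 358, 0]) cube([32, 32, 413]);
translate([435, 358, 0]) cube([32, 32, 413]);
translate([0, 362, 452]) cube([467, 28, 495]);
translate([0, 0, 603]) cube([29, 362, 29]);
translate([438, 0, 603]) cube([29, 362, 29]);
translate([0, 0, 452]) cube([29, 29, 151]);
translate([438, 0, 452]) cube([29, 29, 151]);
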